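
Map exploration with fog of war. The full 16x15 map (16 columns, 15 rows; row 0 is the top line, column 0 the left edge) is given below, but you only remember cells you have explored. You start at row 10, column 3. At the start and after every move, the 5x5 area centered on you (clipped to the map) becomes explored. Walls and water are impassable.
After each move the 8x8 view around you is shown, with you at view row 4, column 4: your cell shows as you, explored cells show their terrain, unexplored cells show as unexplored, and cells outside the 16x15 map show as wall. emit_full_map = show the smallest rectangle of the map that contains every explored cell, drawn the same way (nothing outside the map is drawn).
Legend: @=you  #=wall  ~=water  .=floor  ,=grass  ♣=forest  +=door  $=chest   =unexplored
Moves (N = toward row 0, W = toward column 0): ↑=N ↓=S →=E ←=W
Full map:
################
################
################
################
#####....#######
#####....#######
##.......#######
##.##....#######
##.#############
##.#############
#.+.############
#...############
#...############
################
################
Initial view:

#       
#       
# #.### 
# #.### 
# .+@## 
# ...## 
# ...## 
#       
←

##      
##      
####.###
####.###
###.@.##
###...##
###...##
##      

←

###     
###     
#####.##
#####.##
####@+.#
####...#
####...#
###     

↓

###     
#####.##
#####.##
####.+.#
####@..#
####...#
####### 
###     

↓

#####.##
#####.##
####.+.#
####...#
####@..#
####### 
####### 
########

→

####.###
####.###
###.+.##
###...##
###.@.##
####### 
####### 
########

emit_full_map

##.###
##.###
#.+.##
#...##
#.@.##
##### 
##### 

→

###.### 
###.### 
##.+.## 
##...## 
##..@## 
####### 
####### 
########

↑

#       
###.### 
###.### 
##.+.## 
##..@## 
##...## 
####### 
####### 

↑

#       
#       
###.### 
###.### 
##.+@## 
##...## 
##...## 
####### 

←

##      
##      
####.###
####.###
###.@.##
###...##
###...##
########

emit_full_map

##.###
##.###
#.@.##
#...##
#...##
######
######

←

###     
###     
#####.##
#####.##
####@+.#
####...#
####...#
########

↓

###     
#####.##
#####.##
####.+.#
####@..#
####...#
########
########

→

##      
####.###
####.###
###.+.##
###.@.##
###...##
########
########

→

#       
###.### 
###.### 
##.+.## 
##..@## 
##...## 
####### 
####### 

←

##      
####.###
####.###
###.+.##
###.@.##
###...##
########
########

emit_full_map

##.###
##.###
#.+.##
#.@.##
#...##
######
######


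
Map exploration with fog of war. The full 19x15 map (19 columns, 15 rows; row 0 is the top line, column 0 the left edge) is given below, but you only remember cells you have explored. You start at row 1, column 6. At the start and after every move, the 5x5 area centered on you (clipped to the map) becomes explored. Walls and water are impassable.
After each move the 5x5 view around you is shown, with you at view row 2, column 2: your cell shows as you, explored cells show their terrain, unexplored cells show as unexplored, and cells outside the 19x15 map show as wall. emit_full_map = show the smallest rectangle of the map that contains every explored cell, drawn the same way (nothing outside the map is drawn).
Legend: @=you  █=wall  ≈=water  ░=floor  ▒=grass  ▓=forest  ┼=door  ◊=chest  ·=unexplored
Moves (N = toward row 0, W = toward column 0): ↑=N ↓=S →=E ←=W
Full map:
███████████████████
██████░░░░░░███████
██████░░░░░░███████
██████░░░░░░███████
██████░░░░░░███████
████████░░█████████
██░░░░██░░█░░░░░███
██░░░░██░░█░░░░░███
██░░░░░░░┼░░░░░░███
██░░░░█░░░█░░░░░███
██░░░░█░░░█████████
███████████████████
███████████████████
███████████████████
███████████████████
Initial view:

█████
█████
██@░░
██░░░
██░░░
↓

█████
██░░░
██@░░
██░░░
██░░░

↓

██░░░
██░░░
██@░░
██░░░
████░

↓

██░░░
██░░░
██@░░
████░
░░██░

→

█░░░░
█░░░░
█░@░░
███░░
░██░░

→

░░░░░
░░░░░
░░@░░
██░░█
██░░█

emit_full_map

█████··
██░░░··
██░░░░░
██░░░░░
██░░@░░
████░░█
░░██░░█

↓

░░░░░
░░░░░
██@░█
██░░█
██░░█

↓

░░░░░
██░░█
██@░█
██░░█
░░░┼░

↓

██░░█
██░░█
██@░█
░░░┼░
█░░░█

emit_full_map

█████··
██░░░··
██░░░░░
██░░░░░
██░░░░░
████░░█
░░██░░█
··██@░█
··░░░┼░
··█░░░█


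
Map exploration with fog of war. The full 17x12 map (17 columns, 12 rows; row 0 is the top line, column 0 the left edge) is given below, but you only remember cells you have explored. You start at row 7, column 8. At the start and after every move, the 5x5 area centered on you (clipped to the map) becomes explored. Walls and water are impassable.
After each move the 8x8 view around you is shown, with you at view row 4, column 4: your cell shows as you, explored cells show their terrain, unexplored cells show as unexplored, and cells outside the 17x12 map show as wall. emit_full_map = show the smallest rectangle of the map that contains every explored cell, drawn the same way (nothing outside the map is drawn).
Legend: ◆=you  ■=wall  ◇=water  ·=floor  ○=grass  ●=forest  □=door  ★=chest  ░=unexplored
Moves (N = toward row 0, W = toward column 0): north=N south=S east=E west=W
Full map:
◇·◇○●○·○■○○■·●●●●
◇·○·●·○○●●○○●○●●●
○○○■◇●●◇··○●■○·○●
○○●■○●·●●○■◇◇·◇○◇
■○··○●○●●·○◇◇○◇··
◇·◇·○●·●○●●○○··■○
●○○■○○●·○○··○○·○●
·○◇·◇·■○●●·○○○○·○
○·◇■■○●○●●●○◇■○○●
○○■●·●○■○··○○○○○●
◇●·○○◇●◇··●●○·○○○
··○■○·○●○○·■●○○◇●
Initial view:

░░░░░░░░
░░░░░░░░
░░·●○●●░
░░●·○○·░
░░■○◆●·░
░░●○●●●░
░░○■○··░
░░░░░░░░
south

░░░░░░░░
░░·●○●●░
░░●·○○·░
░░■○●●·░
░░●○◆●●░
░░○■○··░
░░●◇··●░
░░░░░░░░

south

░░·●○●●░
░░●·○○·░
░░■○●●·░
░░●○●●●░
░░○■◆··░
░░●◇··●░
░░○●○○·░
■■■■■■■■

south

░░●·○○·░
░░■○●●·░
░░●○●●●░
░░○■○··░
░░●◇◆·●░
░░○●○○·░
■■■■■■■■
■■■■■■■■

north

░░·●○●●░
░░●·○○·░
░░■○●●·░
░░●○●●●░
░░○■◆··░
░░●◇··●░
░░○●○○·░
■■■■■■■■

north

░░░░░░░░
░░·●○●●░
░░●·○○·░
░░■○●●·░
░░●○◆●●░
░░○■○··░
░░●◇··●░
░░○●○○·░

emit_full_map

·●○●●
●·○○·
■○●●·
●○◆●●
○■○··
●◇··●
○●○○·

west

░░░░░░░░
░░░·●○●●
░░○●·○○·
░░·■○●●·
░░○●◆●●●
░░●○■○··
░░◇●◇··●
░░░○●○○·

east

░░░░░░░░
░░·●○●●░
░○●·○○·░
░·■○●●·░
░○●○◆●●░
░●○■○··░
░◇●◇··●░
░░○●○○·░

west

░░░░░░░░
░░░·●○●●
░░○●·○○·
░░·■○●●·
░░○●◆●●●
░░●○■○··
░░◇●◇··●
░░░○●○○·

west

░░░░░░░░
░░░░·●○●
░░○○●·○○
░░◇·■○●●
░░■○◆○●●
░░·●○■○·
░░○◇●◇··
░░░░○●○○

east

░░░░░░░░
░░░·●○●●
░○○●·○○·
░◇·■○●●·
░■○●◆●●●
░·●○■○··
░○◇●◇··●
░░░○●○○·

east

░░░░░░░░
░░·●○●●░
○○●·○○·░
◇·■○●●·░
■○●○◆●●░
·●○■○··░
○◇●◇··●░
░░○●○○·░

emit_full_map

░░·●○●●
○○●·○○·
◇·■○●●·
■○●○◆●●
·●○■○··
○◇●◇··●
░░○●○○·

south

░░·●○●●░
○○●·○○·░
◇·■○●●·░
■○●○●●●░
·●○■◆··░
○◇●◇··●░
░░○●○○·░
■■■■■■■■

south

○○●·○○·░
◇·■○●●·░
■○●○●●●░
·●○■○··░
○◇●◇◆·●░
░░○●○○·░
■■■■■■■■
■■■■■■■■

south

◇·■○●●·░
■○●○●●●░
·●○■○··░
○◇●◇··●░
░░○●◆○·░
■■■■■■■■
■■■■■■■■
■■■■■■■■

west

░◇·■○●●·
░■○●○●●●
░·●○■○··
░○◇●◇··●
░░·○◆○○·
■■■■■■■■
■■■■■■■■
■■■■■■■■

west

░░◇·■○●●
░░■○●○●●
░░·●○■○·
░░○◇●◇··
░░○·◆●○○
■■■■■■■■
■■■■■■■■
■■■■■■■■

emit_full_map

░░·●○●●
○○●·○○·
◇·■○●●·
■○●○●●●
·●○■○··
○◇●◇··●
○·◆●○○·


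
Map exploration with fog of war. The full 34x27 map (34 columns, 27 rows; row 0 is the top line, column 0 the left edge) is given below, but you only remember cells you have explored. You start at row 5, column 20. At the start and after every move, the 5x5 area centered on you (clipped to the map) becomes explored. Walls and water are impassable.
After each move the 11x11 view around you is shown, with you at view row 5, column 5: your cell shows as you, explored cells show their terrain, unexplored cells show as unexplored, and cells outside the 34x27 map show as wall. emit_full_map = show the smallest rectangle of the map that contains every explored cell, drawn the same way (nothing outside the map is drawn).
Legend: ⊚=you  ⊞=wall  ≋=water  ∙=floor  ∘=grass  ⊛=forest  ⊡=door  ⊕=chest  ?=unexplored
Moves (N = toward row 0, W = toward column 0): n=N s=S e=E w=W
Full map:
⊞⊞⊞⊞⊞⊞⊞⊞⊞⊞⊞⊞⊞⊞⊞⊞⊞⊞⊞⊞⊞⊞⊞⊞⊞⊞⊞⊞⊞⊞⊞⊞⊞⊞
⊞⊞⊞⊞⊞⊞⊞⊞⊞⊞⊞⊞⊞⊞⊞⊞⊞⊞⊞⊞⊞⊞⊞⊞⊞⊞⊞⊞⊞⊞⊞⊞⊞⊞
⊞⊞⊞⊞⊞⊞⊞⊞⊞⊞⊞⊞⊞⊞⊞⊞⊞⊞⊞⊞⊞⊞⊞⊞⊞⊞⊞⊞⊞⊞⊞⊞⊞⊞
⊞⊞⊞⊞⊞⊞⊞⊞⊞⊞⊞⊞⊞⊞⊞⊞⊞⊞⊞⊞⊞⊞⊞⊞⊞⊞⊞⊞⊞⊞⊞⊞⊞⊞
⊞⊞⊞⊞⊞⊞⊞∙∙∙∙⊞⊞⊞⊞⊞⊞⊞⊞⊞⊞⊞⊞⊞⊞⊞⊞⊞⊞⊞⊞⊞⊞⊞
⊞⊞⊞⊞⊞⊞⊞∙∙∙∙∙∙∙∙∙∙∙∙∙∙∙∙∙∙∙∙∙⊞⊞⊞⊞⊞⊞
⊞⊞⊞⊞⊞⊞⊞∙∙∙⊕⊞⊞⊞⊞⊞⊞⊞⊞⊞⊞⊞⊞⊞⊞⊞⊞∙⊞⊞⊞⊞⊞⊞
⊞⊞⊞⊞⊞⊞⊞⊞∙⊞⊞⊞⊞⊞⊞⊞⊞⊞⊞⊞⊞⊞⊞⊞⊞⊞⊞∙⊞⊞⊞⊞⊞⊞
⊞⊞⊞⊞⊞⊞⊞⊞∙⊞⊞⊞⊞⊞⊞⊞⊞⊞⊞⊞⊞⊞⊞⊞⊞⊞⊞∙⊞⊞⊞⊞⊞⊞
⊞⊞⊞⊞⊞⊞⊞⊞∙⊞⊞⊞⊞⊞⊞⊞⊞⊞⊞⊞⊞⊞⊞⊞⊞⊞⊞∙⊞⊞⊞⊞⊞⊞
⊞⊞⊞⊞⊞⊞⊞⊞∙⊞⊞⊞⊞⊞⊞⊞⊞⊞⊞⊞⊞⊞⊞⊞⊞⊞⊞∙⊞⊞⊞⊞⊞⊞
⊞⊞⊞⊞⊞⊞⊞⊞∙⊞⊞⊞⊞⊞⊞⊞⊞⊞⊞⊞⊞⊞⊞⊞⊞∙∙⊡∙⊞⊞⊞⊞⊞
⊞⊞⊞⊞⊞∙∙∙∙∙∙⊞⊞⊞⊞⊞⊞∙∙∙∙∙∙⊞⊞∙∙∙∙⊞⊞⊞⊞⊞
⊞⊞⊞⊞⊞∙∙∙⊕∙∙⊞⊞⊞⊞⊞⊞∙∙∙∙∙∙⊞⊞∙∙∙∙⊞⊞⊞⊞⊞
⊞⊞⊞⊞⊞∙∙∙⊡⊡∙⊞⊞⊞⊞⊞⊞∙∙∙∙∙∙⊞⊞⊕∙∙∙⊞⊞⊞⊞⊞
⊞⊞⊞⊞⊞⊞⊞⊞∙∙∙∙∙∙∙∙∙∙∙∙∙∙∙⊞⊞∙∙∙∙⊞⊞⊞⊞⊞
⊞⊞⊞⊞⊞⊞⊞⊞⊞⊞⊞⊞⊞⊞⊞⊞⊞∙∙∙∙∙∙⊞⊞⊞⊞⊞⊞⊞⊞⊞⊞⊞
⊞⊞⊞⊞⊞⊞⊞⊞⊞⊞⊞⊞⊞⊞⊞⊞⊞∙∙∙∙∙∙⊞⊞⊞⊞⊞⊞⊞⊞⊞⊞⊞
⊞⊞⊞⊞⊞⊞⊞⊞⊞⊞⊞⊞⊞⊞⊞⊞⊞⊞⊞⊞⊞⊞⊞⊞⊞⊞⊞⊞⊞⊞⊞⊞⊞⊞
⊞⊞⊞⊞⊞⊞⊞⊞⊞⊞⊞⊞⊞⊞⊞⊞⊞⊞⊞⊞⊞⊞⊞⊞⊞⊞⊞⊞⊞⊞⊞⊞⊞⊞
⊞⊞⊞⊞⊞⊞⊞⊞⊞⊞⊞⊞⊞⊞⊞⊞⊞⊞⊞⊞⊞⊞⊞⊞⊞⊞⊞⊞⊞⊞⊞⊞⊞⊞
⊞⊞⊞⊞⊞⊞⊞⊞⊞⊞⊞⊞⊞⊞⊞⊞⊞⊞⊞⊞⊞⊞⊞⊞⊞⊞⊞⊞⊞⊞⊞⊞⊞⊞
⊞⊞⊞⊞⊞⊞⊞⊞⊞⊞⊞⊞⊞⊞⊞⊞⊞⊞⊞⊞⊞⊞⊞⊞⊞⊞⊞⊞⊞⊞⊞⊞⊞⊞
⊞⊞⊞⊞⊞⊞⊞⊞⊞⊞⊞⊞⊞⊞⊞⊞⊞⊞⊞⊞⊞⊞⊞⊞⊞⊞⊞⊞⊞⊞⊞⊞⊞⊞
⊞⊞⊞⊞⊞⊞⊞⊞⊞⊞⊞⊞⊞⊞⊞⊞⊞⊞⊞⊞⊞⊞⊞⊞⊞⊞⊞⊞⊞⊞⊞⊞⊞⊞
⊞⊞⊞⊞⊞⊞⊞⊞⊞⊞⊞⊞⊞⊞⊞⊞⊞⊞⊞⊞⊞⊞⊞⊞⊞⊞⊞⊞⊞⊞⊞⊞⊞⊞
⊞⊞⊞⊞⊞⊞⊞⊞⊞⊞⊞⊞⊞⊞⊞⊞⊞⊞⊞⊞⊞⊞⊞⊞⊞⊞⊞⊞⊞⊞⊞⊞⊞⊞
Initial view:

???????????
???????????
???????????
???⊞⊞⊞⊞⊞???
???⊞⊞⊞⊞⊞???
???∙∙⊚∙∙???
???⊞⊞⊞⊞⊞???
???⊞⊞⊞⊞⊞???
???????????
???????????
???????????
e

???????????
???????????
???????????
??⊞⊞⊞⊞⊞⊞???
??⊞⊞⊞⊞⊞⊞???
??∙∙∙⊚∙∙???
??⊞⊞⊞⊞⊞⊞???
??⊞⊞⊞⊞⊞⊞???
???????????
???????????
???????????

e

???????????
???????????
???????????
?⊞⊞⊞⊞⊞⊞⊞???
?⊞⊞⊞⊞⊞⊞⊞???
?∙∙∙∙⊚∙∙???
?⊞⊞⊞⊞⊞⊞⊞???
?⊞⊞⊞⊞⊞⊞⊞???
???????????
???????????
???????????

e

???????????
???????????
???????????
⊞⊞⊞⊞⊞⊞⊞⊞???
⊞⊞⊞⊞⊞⊞⊞⊞???
∙∙∙∙∙⊚∙∙???
⊞⊞⊞⊞⊞⊞⊞⊞???
⊞⊞⊞⊞⊞⊞⊞⊞???
???????????
???????????
???????????

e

???????????
???????????
???????????
⊞⊞⊞⊞⊞⊞⊞⊞???
⊞⊞⊞⊞⊞⊞⊞⊞???
∙∙∙∙∙⊚∙∙???
⊞⊞⊞⊞⊞⊞⊞⊞???
⊞⊞⊞⊞⊞⊞⊞⊞???
???????????
???????????
???????????

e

???????????
???????????
???????????
⊞⊞⊞⊞⊞⊞⊞⊞???
⊞⊞⊞⊞⊞⊞⊞⊞???
∙∙∙∙∙⊚∙∙???
⊞⊞⊞⊞⊞⊞⊞∙???
⊞⊞⊞⊞⊞⊞⊞∙???
???????????
???????????
???????????

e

???????????
???????????
???????????
⊞⊞⊞⊞⊞⊞⊞⊞???
⊞⊞⊞⊞⊞⊞⊞⊞???
∙∙∙∙∙⊚∙⊞???
⊞⊞⊞⊞⊞⊞∙⊞???
⊞⊞⊞⊞⊞⊞∙⊞???
???????????
???????????
???????????

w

???????????
???????????
???????????
⊞⊞⊞⊞⊞⊞⊞⊞⊞??
⊞⊞⊞⊞⊞⊞⊞⊞⊞??
∙∙∙∙∙⊚∙∙⊞??
⊞⊞⊞⊞⊞⊞⊞∙⊞??
⊞⊞⊞⊞⊞⊞⊞∙⊞??
???????????
???????????
???????????

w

???????????
???????????
???????????
⊞⊞⊞⊞⊞⊞⊞⊞⊞⊞?
⊞⊞⊞⊞⊞⊞⊞⊞⊞⊞?
∙∙∙∙∙⊚∙∙∙⊞?
⊞⊞⊞⊞⊞⊞⊞⊞∙⊞?
⊞⊞⊞⊞⊞⊞⊞⊞∙⊞?
???????????
???????????
???????????

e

???????????
???????????
???????????
⊞⊞⊞⊞⊞⊞⊞⊞⊞??
⊞⊞⊞⊞⊞⊞⊞⊞⊞??
∙∙∙∙∙⊚∙∙⊞??
⊞⊞⊞⊞⊞⊞⊞∙⊞??
⊞⊞⊞⊞⊞⊞⊞∙⊞??
???????????
???????????
???????????

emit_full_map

⊞⊞⊞⊞⊞⊞⊞⊞⊞⊞⊞
⊞⊞⊞⊞⊞⊞⊞⊞⊞⊞⊞
∙∙∙∙∙∙∙⊚∙∙⊞
⊞⊞⊞⊞⊞⊞⊞⊞⊞∙⊞
⊞⊞⊞⊞⊞⊞⊞⊞⊞∙⊞

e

???????????
???????????
???????????
⊞⊞⊞⊞⊞⊞⊞⊞???
⊞⊞⊞⊞⊞⊞⊞⊞???
∙∙∙∙∙⊚∙⊞???
⊞⊞⊞⊞⊞⊞∙⊞???
⊞⊞⊞⊞⊞⊞∙⊞???
???????????
???????????
???????????


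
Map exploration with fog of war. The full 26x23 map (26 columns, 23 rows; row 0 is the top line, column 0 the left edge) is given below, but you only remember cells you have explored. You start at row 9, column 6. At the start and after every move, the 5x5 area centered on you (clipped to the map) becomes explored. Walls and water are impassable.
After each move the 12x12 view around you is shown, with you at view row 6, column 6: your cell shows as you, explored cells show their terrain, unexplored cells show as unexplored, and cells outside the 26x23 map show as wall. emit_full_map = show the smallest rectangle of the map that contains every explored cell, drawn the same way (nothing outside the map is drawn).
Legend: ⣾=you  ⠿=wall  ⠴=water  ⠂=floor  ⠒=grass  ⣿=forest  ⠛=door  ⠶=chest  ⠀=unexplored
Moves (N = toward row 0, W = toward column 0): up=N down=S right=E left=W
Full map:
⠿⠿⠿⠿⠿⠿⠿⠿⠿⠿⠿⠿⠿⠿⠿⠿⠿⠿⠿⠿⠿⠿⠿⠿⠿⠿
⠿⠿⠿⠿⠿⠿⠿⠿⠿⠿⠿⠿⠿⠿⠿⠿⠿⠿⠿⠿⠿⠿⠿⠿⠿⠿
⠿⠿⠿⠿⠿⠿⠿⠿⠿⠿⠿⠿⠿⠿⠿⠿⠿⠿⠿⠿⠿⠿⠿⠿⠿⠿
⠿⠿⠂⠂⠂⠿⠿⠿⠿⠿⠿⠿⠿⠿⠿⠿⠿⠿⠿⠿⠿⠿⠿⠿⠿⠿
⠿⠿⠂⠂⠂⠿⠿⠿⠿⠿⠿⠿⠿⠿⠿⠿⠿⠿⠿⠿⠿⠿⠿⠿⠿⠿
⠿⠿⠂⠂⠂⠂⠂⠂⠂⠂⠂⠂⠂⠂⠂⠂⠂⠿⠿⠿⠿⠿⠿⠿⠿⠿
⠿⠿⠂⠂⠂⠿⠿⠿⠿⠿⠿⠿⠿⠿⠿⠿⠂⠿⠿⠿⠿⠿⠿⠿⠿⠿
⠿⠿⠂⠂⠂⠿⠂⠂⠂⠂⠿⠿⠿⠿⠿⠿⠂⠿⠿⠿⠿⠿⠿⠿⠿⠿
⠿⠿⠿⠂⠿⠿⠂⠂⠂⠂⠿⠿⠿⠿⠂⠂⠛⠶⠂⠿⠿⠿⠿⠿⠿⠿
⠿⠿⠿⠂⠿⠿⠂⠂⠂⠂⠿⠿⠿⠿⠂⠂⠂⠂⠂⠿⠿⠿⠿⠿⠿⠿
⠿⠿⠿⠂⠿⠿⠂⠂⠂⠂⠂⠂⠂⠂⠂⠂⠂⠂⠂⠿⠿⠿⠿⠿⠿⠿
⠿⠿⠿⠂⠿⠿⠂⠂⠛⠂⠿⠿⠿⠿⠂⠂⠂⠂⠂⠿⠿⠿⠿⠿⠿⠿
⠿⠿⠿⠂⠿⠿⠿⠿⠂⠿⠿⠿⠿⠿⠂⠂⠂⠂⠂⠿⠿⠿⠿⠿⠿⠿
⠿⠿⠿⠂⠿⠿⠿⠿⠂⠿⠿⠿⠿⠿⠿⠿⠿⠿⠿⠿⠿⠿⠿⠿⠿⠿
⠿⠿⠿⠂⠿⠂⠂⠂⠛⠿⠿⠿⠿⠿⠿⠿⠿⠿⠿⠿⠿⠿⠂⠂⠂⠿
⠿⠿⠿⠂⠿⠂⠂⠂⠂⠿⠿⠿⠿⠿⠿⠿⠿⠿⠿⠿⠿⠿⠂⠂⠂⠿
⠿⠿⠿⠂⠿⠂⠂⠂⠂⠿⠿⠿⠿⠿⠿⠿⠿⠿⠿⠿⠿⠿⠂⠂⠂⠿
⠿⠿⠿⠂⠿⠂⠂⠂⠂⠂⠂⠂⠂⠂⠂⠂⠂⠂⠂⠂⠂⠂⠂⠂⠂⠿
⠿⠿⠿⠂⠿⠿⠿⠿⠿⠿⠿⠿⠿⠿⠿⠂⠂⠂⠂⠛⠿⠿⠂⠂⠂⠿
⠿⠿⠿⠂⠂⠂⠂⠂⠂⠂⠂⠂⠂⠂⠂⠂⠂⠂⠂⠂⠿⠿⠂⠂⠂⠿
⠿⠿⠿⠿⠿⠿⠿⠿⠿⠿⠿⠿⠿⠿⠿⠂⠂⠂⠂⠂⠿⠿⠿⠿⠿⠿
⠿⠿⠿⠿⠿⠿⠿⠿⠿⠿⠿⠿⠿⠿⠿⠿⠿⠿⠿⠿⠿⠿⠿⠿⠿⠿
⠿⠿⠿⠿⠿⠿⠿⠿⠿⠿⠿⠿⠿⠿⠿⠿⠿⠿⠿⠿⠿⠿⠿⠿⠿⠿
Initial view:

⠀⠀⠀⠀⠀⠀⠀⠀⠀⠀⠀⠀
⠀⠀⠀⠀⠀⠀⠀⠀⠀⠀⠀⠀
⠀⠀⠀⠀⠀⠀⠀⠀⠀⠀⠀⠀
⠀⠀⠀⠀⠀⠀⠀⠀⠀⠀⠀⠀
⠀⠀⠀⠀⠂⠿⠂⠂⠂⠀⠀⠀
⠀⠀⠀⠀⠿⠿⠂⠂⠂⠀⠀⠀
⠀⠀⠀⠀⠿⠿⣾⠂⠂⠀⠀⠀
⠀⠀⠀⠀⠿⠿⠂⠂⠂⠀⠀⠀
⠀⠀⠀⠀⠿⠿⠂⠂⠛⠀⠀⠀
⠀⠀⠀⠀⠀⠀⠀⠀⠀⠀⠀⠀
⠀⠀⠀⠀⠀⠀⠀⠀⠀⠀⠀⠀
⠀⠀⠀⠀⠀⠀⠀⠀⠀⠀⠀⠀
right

⠀⠀⠀⠀⠀⠀⠀⠀⠀⠀⠀⠀
⠀⠀⠀⠀⠀⠀⠀⠀⠀⠀⠀⠀
⠀⠀⠀⠀⠀⠀⠀⠀⠀⠀⠀⠀
⠀⠀⠀⠀⠀⠀⠀⠀⠀⠀⠀⠀
⠀⠀⠀⠂⠿⠂⠂⠂⠂⠀⠀⠀
⠀⠀⠀⠿⠿⠂⠂⠂⠂⠀⠀⠀
⠀⠀⠀⠿⠿⠂⣾⠂⠂⠀⠀⠀
⠀⠀⠀⠿⠿⠂⠂⠂⠂⠀⠀⠀
⠀⠀⠀⠿⠿⠂⠂⠛⠂⠀⠀⠀
⠀⠀⠀⠀⠀⠀⠀⠀⠀⠀⠀⠀
⠀⠀⠀⠀⠀⠀⠀⠀⠀⠀⠀⠀
⠀⠀⠀⠀⠀⠀⠀⠀⠀⠀⠀⠀

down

⠀⠀⠀⠀⠀⠀⠀⠀⠀⠀⠀⠀
⠀⠀⠀⠀⠀⠀⠀⠀⠀⠀⠀⠀
⠀⠀⠀⠀⠀⠀⠀⠀⠀⠀⠀⠀
⠀⠀⠀⠂⠿⠂⠂⠂⠂⠀⠀⠀
⠀⠀⠀⠿⠿⠂⠂⠂⠂⠀⠀⠀
⠀⠀⠀⠿⠿⠂⠂⠂⠂⠀⠀⠀
⠀⠀⠀⠿⠿⠂⣾⠂⠂⠀⠀⠀
⠀⠀⠀⠿⠿⠂⠂⠛⠂⠀⠀⠀
⠀⠀⠀⠀⠿⠿⠿⠂⠿⠀⠀⠀
⠀⠀⠀⠀⠀⠀⠀⠀⠀⠀⠀⠀
⠀⠀⠀⠀⠀⠀⠀⠀⠀⠀⠀⠀
⠀⠀⠀⠀⠀⠀⠀⠀⠀⠀⠀⠀

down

⠀⠀⠀⠀⠀⠀⠀⠀⠀⠀⠀⠀
⠀⠀⠀⠀⠀⠀⠀⠀⠀⠀⠀⠀
⠀⠀⠀⠂⠿⠂⠂⠂⠂⠀⠀⠀
⠀⠀⠀⠿⠿⠂⠂⠂⠂⠀⠀⠀
⠀⠀⠀⠿⠿⠂⠂⠂⠂⠀⠀⠀
⠀⠀⠀⠿⠿⠂⠂⠂⠂⠀⠀⠀
⠀⠀⠀⠿⠿⠂⣾⠛⠂⠀⠀⠀
⠀⠀⠀⠀⠿⠿⠿⠂⠿⠀⠀⠀
⠀⠀⠀⠀⠿⠿⠿⠂⠿⠀⠀⠀
⠀⠀⠀⠀⠀⠀⠀⠀⠀⠀⠀⠀
⠀⠀⠀⠀⠀⠀⠀⠀⠀⠀⠀⠀
⠀⠀⠀⠀⠀⠀⠀⠀⠀⠀⠀⠀

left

⠀⠀⠀⠀⠀⠀⠀⠀⠀⠀⠀⠀
⠀⠀⠀⠀⠀⠀⠀⠀⠀⠀⠀⠀
⠀⠀⠀⠀⠂⠿⠂⠂⠂⠂⠀⠀
⠀⠀⠀⠀⠿⠿⠂⠂⠂⠂⠀⠀
⠀⠀⠀⠀⠿⠿⠂⠂⠂⠂⠀⠀
⠀⠀⠀⠀⠿⠿⠂⠂⠂⠂⠀⠀
⠀⠀⠀⠀⠿⠿⣾⠂⠛⠂⠀⠀
⠀⠀⠀⠀⠿⠿⠿⠿⠂⠿⠀⠀
⠀⠀⠀⠀⠿⠿⠿⠿⠂⠿⠀⠀
⠀⠀⠀⠀⠀⠀⠀⠀⠀⠀⠀⠀
⠀⠀⠀⠀⠀⠀⠀⠀⠀⠀⠀⠀
⠀⠀⠀⠀⠀⠀⠀⠀⠀⠀⠀⠀

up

⠀⠀⠀⠀⠀⠀⠀⠀⠀⠀⠀⠀
⠀⠀⠀⠀⠀⠀⠀⠀⠀⠀⠀⠀
⠀⠀⠀⠀⠀⠀⠀⠀⠀⠀⠀⠀
⠀⠀⠀⠀⠂⠿⠂⠂⠂⠂⠀⠀
⠀⠀⠀⠀⠿⠿⠂⠂⠂⠂⠀⠀
⠀⠀⠀⠀⠿⠿⠂⠂⠂⠂⠀⠀
⠀⠀⠀⠀⠿⠿⣾⠂⠂⠂⠀⠀
⠀⠀⠀⠀⠿⠿⠂⠂⠛⠂⠀⠀
⠀⠀⠀⠀⠿⠿⠿⠿⠂⠿⠀⠀
⠀⠀⠀⠀⠿⠿⠿⠿⠂⠿⠀⠀
⠀⠀⠀⠀⠀⠀⠀⠀⠀⠀⠀⠀
⠀⠀⠀⠀⠀⠀⠀⠀⠀⠀⠀⠀

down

⠀⠀⠀⠀⠀⠀⠀⠀⠀⠀⠀⠀
⠀⠀⠀⠀⠀⠀⠀⠀⠀⠀⠀⠀
⠀⠀⠀⠀⠂⠿⠂⠂⠂⠂⠀⠀
⠀⠀⠀⠀⠿⠿⠂⠂⠂⠂⠀⠀
⠀⠀⠀⠀⠿⠿⠂⠂⠂⠂⠀⠀
⠀⠀⠀⠀⠿⠿⠂⠂⠂⠂⠀⠀
⠀⠀⠀⠀⠿⠿⣾⠂⠛⠂⠀⠀
⠀⠀⠀⠀⠿⠿⠿⠿⠂⠿⠀⠀
⠀⠀⠀⠀⠿⠿⠿⠿⠂⠿⠀⠀
⠀⠀⠀⠀⠀⠀⠀⠀⠀⠀⠀⠀
⠀⠀⠀⠀⠀⠀⠀⠀⠀⠀⠀⠀
⠀⠀⠀⠀⠀⠀⠀⠀⠀⠀⠀⠀

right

⠀⠀⠀⠀⠀⠀⠀⠀⠀⠀⠀⠀
⠀⠀⠀⠀⠀⠀⠀⠀⠀⠀⠀⠀
⠀⠀⠀⠂⠿⠂⠂⠂⠂⠀⠀⠀
⠀⠀⠀⠿⠿⠂⠂⠂⠂⠀⠀⠀
⠀⠀⠀⠿⠿⠂⠂⠂⠂⠀⠀⠀
⠀⠀⠀⠿⠿⠂⠂⠂⠂⠀⠀⠀
⠀⠀⠀⠿⠿⠂⣾⠛⠂⠀⠀⠀
⠀⠀⠀⠿⠿⠿⠿⠂⠿⠀⠀⠀
⠀⠀⠀⠿⠿⠿⠿⠂⠿⠀⠀⠀
⠀⠀⠀⠀⠀⠀⠀⠀⠀⠀⠀⠀
⠀⠀⠀⠀⠀⠀⠀⠀⠀⠀⠀⠀
⠀⠀⠀⠀⠀⠀⠀⠀⠀⠀⠀⠀

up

⠀⠀⠀⠀⠀⠀⠀⠀⠀⠀⠀⠀
⠀⠀⠀⠀⠀⠀⠀⠀⠀⠀⠀⠀
⠀⠀⠀⠀⠀⠀⠀⠀⠀⠀⠀⠀
⠀⠀⠀⠂⠿⠂⠂⠂⠂⠀⠀⠀
⠀⠀⠀⠿⠿⠂⠂⠂⠂⠀⠀⠀
⠀⠀⠀⠿⠿⠂⠂⠂⠂⠀⠀⠀
⠀⠀⠀⠿⠿⠂⣾⠂⠂⠀⠀⠀
⠀⠀⠀⠿⠿⠂⠂⠛⠂⠀⠀⠀
⠀⠀⠀⠿⠿⠿⠿⠂⠿⠀⠀⠀
⠀⠀⠀⠿⠿⠿⠿⠂⠿⠀⠀⠀
⠀⠀⠀⠀⠀⠀⠀⠀⠀⠀⠀⠀
⠀⠀⠀⠀⠀⠀⠀⠀⠀⠀⠀⠀

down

⠀⠀⠀⠀⠀⠀⠀⠀⠀⠀⠀⠀
⠀⠀⠀⠀⠀⠀⠀⠀⠀⠀⠀⠀
⠀⠀⠀⠂⠿⠂⠂⠂⠂⠀⠀⠀
⠀⠀⠀⠿⠿⠂⠂⠂⠂⠀⠀⠀
⠀⠀⠀⠿⠿⠂⠂⠂⠂⠀⠀⠀
⠀⠀⠀⠿⠿⠂⠂⠂⠂⠀⠀⠀
⠀⠀⠀⠿⠿⠂⣾⠛⠂⠀⠀⠀
⠀⠀⠀⠿⠿⠿⠿⠂⠿⠀⠀⠀
⠀⠀⠀⠿⠿⠿⠿⠂⠿⠀⠀⠀
⠀⠀⠀⠀⠀⠀⠀⠀⠀⠀⠀⠀
⠀⠀⠀⠀⠀⠀⠀⠀⠀⠀⠀⠀
⠀⠀⠀⠀⠀⠀⠀⠀⠀⠀⠀⠀


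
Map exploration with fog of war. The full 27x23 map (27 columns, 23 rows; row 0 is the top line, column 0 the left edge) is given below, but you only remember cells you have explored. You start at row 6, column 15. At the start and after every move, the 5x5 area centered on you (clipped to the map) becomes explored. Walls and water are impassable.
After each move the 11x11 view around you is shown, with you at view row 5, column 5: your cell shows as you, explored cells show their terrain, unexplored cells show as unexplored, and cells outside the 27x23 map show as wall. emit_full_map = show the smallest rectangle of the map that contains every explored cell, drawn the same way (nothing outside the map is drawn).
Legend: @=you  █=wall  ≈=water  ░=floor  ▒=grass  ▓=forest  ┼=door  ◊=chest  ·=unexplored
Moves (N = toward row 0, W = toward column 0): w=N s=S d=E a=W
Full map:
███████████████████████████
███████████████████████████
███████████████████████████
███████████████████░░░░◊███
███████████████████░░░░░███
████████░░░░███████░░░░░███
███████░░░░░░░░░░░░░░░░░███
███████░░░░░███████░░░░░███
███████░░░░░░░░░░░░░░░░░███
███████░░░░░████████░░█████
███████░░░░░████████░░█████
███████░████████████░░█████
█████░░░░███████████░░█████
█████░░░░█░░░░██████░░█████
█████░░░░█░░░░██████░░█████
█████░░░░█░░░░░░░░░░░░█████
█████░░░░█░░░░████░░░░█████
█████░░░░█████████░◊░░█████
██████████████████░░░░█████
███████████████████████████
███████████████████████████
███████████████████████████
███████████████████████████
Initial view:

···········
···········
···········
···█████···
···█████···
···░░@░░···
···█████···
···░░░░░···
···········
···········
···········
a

···········
···········
···········
···██████··
···██████··
···░░@░░░··
···██████··
···░░░░░░··
···········
···········
···········

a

···········
···········
···········
···███████·
···░██████·
···░░@░░░░·
···░██████·
···░░░░░░░·
···········
···········
···········

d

···········
···········
···········
··███████··
··░██████··
··░░░@░░░··
··░██████··
··░░░░░░░··
···········
···········
···········

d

···········
···········
···········
·███████···
·░██████···
·░░░░@░░···
·░██████···
·░░░░░░░···
···········
···········
···········

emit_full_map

███████
░██████
░░░░@░░
░██████
░░░░░░░

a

···········
···········
···········
··███████··
··░██████··
··░░░@░░░··
··░██████··
··░░░░░░░··
···········
···········
···········

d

···········
···········
···········
·███████···
·░██████···
·░░░░@░░···
·░██████···
·░░░░░░░···
···········
···········
···········


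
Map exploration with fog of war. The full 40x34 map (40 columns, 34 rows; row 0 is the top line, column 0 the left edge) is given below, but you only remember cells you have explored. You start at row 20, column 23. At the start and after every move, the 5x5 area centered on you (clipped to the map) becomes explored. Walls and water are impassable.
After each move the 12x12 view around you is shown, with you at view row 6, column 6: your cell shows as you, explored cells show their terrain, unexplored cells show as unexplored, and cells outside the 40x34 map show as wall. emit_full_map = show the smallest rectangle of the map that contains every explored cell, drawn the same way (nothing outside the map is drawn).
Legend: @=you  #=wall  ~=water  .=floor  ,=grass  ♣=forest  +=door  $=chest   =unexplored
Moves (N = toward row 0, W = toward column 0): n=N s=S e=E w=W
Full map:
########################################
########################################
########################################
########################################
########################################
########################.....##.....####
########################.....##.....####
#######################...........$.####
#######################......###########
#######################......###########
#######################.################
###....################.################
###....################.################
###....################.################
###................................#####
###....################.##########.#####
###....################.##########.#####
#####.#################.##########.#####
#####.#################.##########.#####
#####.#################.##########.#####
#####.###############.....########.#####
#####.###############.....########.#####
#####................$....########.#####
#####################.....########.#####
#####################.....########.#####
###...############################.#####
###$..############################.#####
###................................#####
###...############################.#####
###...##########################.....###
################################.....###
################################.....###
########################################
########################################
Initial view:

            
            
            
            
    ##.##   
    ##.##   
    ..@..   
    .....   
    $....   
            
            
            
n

            
            
            
            
    ##.##   
    ##.##   
    ##@##   
    .....   
    .....   
    $....   
            
            

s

            
            
            
    ##.##   
    ##.##   
    ##.##   
    ..@..   
    .....   
    $....   
            
            
            

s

            
            
    ##.##   
    ##.##   
    ##.##   
    .....   
    ..@..   
    $....   
    .....   
            
            
            

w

            
            
     ##.##  
     ##.##  
    ###.##  
    #.....  
    #.@...  
    .$....  
    #.....  
            
            
            

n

            
            
            
     ##.##  
    ###.##  
    ###.##  
    #.@...  
    #.....  
    .$....  
    #.....  
            
            

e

            
            
            
    ##.##   
   ###.##   
   ###.##   
   #..@..   
   #.....   
   .$....   
   #.....   
            
            

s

            
            
    ##.##   
   ###.##   
   ###.##   
   #.....   
   #..@..   
   .$....   
   #.....   
            
            
            

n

            
            
            
    ##.##   
   ###.##   
   ###.##   
   #..@..   
   #.....   
   .$....   
   #.....   
            
            

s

            
            
    ##.##   
   ###.##   
   ###.##   
   #.....   
   #..@..   
   .$....   
   #.....   
            
            
            


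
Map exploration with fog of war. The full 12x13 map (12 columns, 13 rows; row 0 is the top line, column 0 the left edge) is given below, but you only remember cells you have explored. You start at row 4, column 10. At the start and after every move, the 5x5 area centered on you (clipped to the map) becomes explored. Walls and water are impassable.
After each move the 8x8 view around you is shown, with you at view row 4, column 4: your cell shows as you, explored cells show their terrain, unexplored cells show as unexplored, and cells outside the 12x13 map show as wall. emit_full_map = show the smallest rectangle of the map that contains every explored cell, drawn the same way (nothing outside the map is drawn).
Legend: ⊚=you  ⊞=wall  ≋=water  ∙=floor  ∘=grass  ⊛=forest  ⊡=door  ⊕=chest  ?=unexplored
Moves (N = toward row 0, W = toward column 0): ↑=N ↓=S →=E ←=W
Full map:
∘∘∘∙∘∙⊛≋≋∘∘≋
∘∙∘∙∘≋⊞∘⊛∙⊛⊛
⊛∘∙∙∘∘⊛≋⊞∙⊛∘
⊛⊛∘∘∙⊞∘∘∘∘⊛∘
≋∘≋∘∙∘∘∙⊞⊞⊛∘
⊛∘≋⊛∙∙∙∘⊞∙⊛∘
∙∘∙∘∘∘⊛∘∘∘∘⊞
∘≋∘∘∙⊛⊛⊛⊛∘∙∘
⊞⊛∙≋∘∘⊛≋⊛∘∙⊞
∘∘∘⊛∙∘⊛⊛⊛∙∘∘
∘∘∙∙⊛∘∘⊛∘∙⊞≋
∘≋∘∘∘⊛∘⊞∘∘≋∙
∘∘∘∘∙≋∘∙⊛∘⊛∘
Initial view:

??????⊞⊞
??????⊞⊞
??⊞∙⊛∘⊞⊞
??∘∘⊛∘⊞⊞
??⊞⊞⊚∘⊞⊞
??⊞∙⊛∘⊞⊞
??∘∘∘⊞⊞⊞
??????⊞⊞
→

?????⊞⊞⊞
?????⊞⊞⊞
?⊞∙⊛∘⊞⊞⊞
?∘∘⊛∘⊞⊞⊞
?⊞⊞⊛⊚⊞⊞⊞
?⊞∙⊛∘⊞⊞⊞
?∘∘∘⊞⊞⊞⊞
?????⊞⊞⊞

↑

⊞⊞⊞⊞⊞⊞⊞⊞
?????⊞⊞⊞
??∙⊛⊛⊞⊞⊞
?⊞∙⊛∘⊞⊞⊞
?∘∘⊛⊚⊞⊞⊞
?⊞⊞⊛∘⊞⊞⊞
?⊞∙⊛∘⊞⊞⊞
?∘∘∘⊞⊞⊞⊞

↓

?????⊞⊞⊞
??∙⊛⊛⊞⊞⊞
?⊞∙⊛∘⊞⊞⊞
?∘∘⊛∘⊞⊞⊞
?⊞⊞⊛⊚⊞⊞⊞
?⊞∙⊛∘⊞⊞⊞
?∘∘∘⊞⊞⊞⊞
?????⊞⊞⊞

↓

??∙⊛⊛⊞⊞⊞
?⊞∙⊛∘⊞⊞⊞
?∘∘⊛∘⊞⊞⊞
?⊞⊞⊛∘⊞⊞⊞
?⊞∙⊛⊚⊞⊞⊞
?∘∘∘⊞⊞⊞⊞
??∘∙∘⊞⊞⊞
?????⊞⊞⊞

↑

?????⊞⊞⊞
??∙⊛⊛⊞⊞⊞
?⊞∙⊛∘⊞⊞⊞
?∘∘⊛∘⊞⊞⊞
?⊞⊞⊛⊚⊞⊞⊞
?⊞∙⊛∘⊞⊞⊞
?∘∘∘⊞⊞⊞⊞
??∘∙∘⊞⊞⊞

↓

??∙⊛⊛⊞⊞⊞
?⊞∙⊛∘⊞⊞⊞
?∘∘⊛∘⊞⊞⊞
?⊞⊞⊛∘⊞⊞⊞
?⊞∙⊛⊚⊞⊞⊞
?∘∘∘⊞⊞⊞⊞
??∘∙∘⊞⊞⊞
?????⊞⊞⊞

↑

?????⊞⊞⊞
??∙⊛⊛⊞⊞⊞
?⊞∙⊛∘⊞⊞⊞
?∘∘⊛∘⊞⊞⊞
?⊞⊞⊛⊚⊞⊞⊞
?⊞∙⊛∘⊞⊞⊞
?∘∘∘⊞⊞⊞⊞
??∘∙∘⊞⊞⊞

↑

⊞⊞⊞⊞⊞⊞⊞⊞
?????⊞⊞⊞
??∙⊛⊛⊞⊞⊞
?⊞∙⊛∘⊞⊞⊞
?∘∘⊛⊚⊞⊞⊞
?⊞⊞⊛∘⊞⊞⊞
?⊞∙⊛∘⊞⊞⊞
?∘∘∘⊞⊞⊞⊞

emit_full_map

?∙⊛⊛
⊞∙⊛∘
∘∘⊛⊚
⊞⊞⊛∘
⊞∙⊛∘
∘∘∘⊞
?∘∙∘

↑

⊞⊞⊞⊞⊞⊞⊞⊞
⊞⊞⊞⊞⊞⊞⊞⊞
??∘∘≋⊞⊞⊞
??∙⊛⊛⊞⊞⊞
?⊞∙⊛⊚⊞⊞⊞
?∘∘⊛∘⊞⊞⊞
?⊞⊞⊛∘⊞⊞⊞
?⊞∙⊛∘⊞⊞⊞

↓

⊞⊞⊞⊞⊞⊞⊞⊞
??∘∘≋⊞⊞⊞
??∙⊛⊛⊞⊞⊞
?⊞∙⊛∘⊞⊞⊞
?∘∘⊛⊚⊞⊞⊞
?⊞⊞⊛∘⊞⊞⊞
?⊞∙⊛∘⊞⊞⊞
?∘∘∘⊞⊞⊞⊞

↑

⊞⊞⊞⊞⊞⊞⊞⊞
⊞⊞⊞⊞⊞⊞⊞⊞
??∘∘≋⊞⊞⊞
??∙⊛⊛⊞⊞⊞
?⊞∙⊛⊚⊞⊞⊞
?∘∘⊛∘⊞⊞⊞
?⊞⊞⊛∘⊞⊞⊞
?⊞∙⊛∘⊞⊞⊞

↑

⊞⊞⊞⊞⊞⊞⊞⊞
⊞⊞⊞⊞⊞⊞⊞⊞
⊞⊞⊞⊞⊞⊞⊞⊞
??∘∘≋⊞⊞⊞
??∙⊛⊚⊞⊞⊞
?⊞∙⊛∘⊞⊞⊞
?∘∘⊛∘⊞⊞⊞
?⊞⊞⊛∘⊞⊞⊞


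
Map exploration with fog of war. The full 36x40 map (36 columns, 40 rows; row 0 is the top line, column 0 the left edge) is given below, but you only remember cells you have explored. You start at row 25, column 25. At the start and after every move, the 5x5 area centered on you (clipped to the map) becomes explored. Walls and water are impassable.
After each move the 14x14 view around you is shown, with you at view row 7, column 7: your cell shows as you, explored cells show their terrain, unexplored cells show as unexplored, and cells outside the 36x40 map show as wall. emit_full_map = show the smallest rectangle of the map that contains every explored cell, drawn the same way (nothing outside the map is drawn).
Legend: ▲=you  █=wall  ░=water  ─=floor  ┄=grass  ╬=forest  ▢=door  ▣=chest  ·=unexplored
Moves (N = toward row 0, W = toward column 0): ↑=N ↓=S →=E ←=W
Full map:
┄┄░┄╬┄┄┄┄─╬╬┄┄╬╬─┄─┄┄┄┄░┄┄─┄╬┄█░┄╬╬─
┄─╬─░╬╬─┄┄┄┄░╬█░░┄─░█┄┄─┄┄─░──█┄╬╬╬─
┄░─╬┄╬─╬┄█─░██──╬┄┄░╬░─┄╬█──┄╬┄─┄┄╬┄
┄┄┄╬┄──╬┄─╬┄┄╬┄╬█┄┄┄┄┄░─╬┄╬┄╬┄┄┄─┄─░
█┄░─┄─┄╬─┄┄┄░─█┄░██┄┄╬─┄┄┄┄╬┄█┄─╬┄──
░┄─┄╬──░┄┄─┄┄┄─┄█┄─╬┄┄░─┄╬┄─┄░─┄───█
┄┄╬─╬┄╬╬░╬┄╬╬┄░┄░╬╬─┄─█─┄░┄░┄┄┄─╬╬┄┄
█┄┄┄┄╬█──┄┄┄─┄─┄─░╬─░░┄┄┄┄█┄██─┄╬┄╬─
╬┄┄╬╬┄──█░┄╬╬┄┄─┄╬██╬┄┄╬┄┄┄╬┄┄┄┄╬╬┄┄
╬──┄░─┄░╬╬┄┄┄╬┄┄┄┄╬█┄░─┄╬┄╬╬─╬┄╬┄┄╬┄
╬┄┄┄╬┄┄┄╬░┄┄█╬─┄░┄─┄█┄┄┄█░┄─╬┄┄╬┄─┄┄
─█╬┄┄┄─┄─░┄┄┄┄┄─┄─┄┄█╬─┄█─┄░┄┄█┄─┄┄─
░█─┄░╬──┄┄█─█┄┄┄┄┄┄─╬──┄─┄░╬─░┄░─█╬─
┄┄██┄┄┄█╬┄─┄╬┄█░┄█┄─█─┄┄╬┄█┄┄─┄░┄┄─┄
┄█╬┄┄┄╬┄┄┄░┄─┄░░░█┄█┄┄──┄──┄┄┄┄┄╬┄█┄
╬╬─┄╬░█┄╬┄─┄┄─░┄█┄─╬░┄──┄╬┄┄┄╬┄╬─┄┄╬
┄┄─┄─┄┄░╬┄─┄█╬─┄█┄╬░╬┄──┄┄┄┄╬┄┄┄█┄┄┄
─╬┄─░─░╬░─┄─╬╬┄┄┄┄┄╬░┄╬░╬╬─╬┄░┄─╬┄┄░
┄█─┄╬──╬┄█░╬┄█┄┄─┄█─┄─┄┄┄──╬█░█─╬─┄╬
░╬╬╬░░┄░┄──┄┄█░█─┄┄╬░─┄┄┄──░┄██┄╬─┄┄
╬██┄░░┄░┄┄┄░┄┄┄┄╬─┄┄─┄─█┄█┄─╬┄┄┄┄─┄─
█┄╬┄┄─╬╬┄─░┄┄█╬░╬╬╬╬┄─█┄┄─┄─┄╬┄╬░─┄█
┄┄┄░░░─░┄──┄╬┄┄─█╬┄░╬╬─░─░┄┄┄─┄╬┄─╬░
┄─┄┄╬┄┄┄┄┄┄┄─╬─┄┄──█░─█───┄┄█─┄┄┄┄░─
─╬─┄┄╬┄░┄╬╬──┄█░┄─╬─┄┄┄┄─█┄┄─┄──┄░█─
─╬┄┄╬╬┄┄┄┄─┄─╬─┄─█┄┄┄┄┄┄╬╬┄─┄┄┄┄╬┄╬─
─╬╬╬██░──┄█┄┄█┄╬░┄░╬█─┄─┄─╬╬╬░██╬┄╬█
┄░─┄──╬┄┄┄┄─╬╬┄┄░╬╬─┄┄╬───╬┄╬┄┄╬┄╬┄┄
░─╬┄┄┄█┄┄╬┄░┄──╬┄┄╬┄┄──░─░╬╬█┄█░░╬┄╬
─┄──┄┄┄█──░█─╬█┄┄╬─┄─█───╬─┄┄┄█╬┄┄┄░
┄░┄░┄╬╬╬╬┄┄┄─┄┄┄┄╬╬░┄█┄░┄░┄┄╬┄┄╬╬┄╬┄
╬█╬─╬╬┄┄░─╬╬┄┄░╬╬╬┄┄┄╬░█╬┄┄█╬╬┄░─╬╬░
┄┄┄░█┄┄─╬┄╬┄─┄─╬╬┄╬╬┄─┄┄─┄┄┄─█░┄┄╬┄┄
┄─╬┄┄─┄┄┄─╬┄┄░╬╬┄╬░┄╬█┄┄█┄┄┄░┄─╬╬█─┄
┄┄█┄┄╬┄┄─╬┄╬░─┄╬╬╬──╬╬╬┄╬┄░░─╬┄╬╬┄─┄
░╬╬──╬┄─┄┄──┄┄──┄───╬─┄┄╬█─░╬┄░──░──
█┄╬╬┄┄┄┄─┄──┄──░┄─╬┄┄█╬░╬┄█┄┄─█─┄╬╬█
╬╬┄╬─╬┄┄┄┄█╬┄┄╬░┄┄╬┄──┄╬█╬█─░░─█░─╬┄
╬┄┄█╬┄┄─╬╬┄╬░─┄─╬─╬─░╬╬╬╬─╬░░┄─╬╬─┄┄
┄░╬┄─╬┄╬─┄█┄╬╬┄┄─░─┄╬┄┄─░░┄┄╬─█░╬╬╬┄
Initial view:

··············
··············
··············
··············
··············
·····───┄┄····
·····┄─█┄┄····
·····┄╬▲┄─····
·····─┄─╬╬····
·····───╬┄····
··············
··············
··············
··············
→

··············
··············
··············
··············
··············
····───┄┄█····
····┄─█┄┄─····
····┄╬╬▲─┄····
····─┄─╬╬╬····
····───╬┄╬····
··············
··············
··············
··············

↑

··············
··············
··············
··············
··············
·····─░┄┄┄····
····───┄┄█····
····┄─█▲┄─····
····┄╬╬┄─┄····
····─┄─╬╬╬····
····───╬┄╬····
··············
··············
··············

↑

··············
··············
··············
··············
··············
·····┄─┄─┄····
·····─░┄┄┄····
····───▲┄█····
····┄─█┄┄─····
····┄╬╬┄─┄····
····─┄─╬╬╬····
····───╬┄╬····
··············
··············

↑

··············
··············
··············
··············
··············
·····┄█┄─╬····
·····┄─┄─┄····
·····─░▲┄┄····
····───┄┄█····
····┄─█┄┄─····
····┄╬╬┄─┄····
····─┄─╬╬╬····
····───╬┄╬····
··············

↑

··············
··············
··············
··············
··············
·····┄──░┄····
·····┄█┄─╬····
·····┄─▲─┄····
·····─░┄┄┄····
····───┄┄█····
····┄─█┄┄─····
····┄╬╬┄─┄····
····─┄─╬╬╬····
····───╬┄╬····

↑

··············
··············
··············
··············
··············
·····┄──╬█····
·····┄──░┄····
·····┄█▲─╬····
·····┄─┄─┄····
·····─░┄┄┄····
····───┄┄█····
····┄─█┄┄─····
····┄╬╬┄─┄····
····─┄─╬╬╬····

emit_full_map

·┄──╬█
·┄──░┄
·┄█▲─╬
·┄─┄─┄
·─░┄┄┄
───┄┄█
┄─█┄┄─
┄╬╬┄─┄
─┄─╬╬╬
───╬┄╬

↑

··············
··············
··············
··············
··············
·····╬╬─╬┄····
·····┄──╬█····
·····┄─▲░┄····
·····┄█┄─╬····
·····┄─┄─┄····
·····─░┄┄┄····
····───┄┄█····
····┄─█┄┄─····
····┄╬╬┄─┄····

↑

··············
··············
··············
··············
··············
·····┄┄┄┄╬····
·····╬╬─╬┄····
·····┄─▲╬█····
·····┄──░┄····
·····┄█┄─╬····
·····┄─┄─┄····
·····─░┄┄┄····
····───┄┄█····
····┄─█┄┄─····

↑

··············
··············
··············
··············
··············
·····┄╬┄┄┄····
·····┄┄┄┄╬····
·····╬╬▲╬┄····
·····┄──╬█····
·····┄──░┄····
·····┄█┄─╬····
·····┄─┄─┄····
·····─░┄┄┄····
····───┄┄█····

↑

··············
··············
··············
··············
··············
·····┄──┄┄····
·····┄╬┄┄┄····
·····┄┄▲┄╬····
·····╬╬─╬┄····
·····┄──╬█····
·····┄──░┄····
·····┄█┄─╬····
·····┄─┄─┄····
·····─░┄┄┄····

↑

··············
··············
··············
··············
··············
·····╬┄█┄┄····
·····┄──┄┄····
·····┄╬▲┄┄····
·····┄┄┄┄╬····
·····╬╬─╬┄····
·····┄──╬█····
·····┄──░┄····
·····┄█┄─╬····
·····┄─┄─┄····

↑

··············
··············
··············
··············
··············
·····─┄░╬─····
·····╬┄█┄┄····
·····┄─▲┄┄····
·····┄╬┄┄┄····
·····┄┄┄┄╬····
·····╬╬─╬┄····
·····┄──╬█····
·····┄──░┄····
·····┄█┄─╬····

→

··············
··············
··············
··············
··············
····─┄░╬─░····
····╬┄█┄┄─····
····┄──▲┄┄····
····┄╬┄┄┄╬····
····┄┄┄┄╬┄····
····╬╬─╬┄·····
····┄──╬█·····
····┄──░┄·····
····┄█┄─╬·····

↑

··············
··············
··············
··············
··············
·····─┄░┄┄····
····─┄░╬─░····
····╬┄█▲┄─····
····┄──┄┄┄····
····┄╬┄┄┄╬····
····┄┄┄┄╬┄····
····╬╬─╬┄·····
····┄──╬█·····
····┄──░┄·····

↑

··············
··············
··············
··············
··············
·····░┄─╬┄····
·····─┄░┄┄····
····─┄░▲─░····
····╬┄█┄┄─····
····┄──┄┄┄····
····┄╬┄┄┄╬····
····┄┄┄┄╬┄····
····╬╬─╬┄·····
····┄──╬█·····

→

··············
··············
··············
··············
··············
····░┄─╬┄┄····
····─┄░┄┄█····
···─┄░╬▲░┄····
···╬┄█┄┄─┄····
···┄──┄┄┄┄····
···┄╬┄┄┄╬·····
···┄┄┄┄╬┄·····
···╬╬─╬┄······
···┄──╬█······

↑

··············
··············
··············
··············
··············
·····╬╬─╬┄····
····░┄─╬┄┄····
····─┄░▲┄█····
···─┄░╬─░┄····
···╬┄█┄┄─┄····
···┄──┄┄┄┄····
···┄╬┄┄┄╬·····
···┄┄┄┄╬┄·····
···╬╬─╬┄······

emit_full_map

···╬╬─╬┄
··░┄─╬┄┄
··─┄░▲┄█
·─┄░╬─░┄
·╬┄█┄┄─┄
·┄──┄┄┄┄
·┄╬┄┄┄╬·
·┄┄┄┄╬┄·
·╬╬─╬┄··
·┄──╬█··
·┄──░┄··
·┄█┄─╬··
·┄─┄─┄··
·─░┄┄┄··
───┄┄█··
┄─█┄┄─··
┄╬╬┄─┄··
─┄─╬╬╬··
───╬┄╬··
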